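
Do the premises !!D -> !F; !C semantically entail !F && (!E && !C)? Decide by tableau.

Initial set: {(!!D -> !F); !C; !(!F && (!E && !C))}.
(!!D -> !F): β-rule — branch into !!!D  //  !F.
  branch 1 (add !!!D):
    !!!D: drop double negation, giving !D.
    !(!F && (!E && !C)): β-rule — branch into !!F  //  !(!E && !C).
      branch 1.1 (add !!F):
        ○ open, literals {C=0, D=0, F=1}.
      branch 1.2 (add !(!E && !C)):
        !(!E && !C): β-rule — branch into !!E  //  !!C.
          branch 1.2.1 (add !!E):
            ○ open, literals {C=0, D=0, E=1}.
          branch 1.2.2 (add !!C):
            × closes — contains both C and !C.
  branch 2 (add !F):
    !(!F && (!E && !C)): β-rule — branch into !!F  //  !(!E && !C).
      branch 2.1 (add !!F):
        × closes — contains both F and !F.
      branch 2.2 (add !(!E && !C)):
        !(!E && !C): β-rule — branch into !!E  //  !!C.
          branch 2.2.1 (add !!E):
            ○ open, literals {C=0, E=1, F=0}.
          branch 2.2.2 (add !!C):
            × closes — contains both C and !C.
3 branches closed, 3 open.
An open branch gives a countermodel: C=0, D=0, F=1 (unmentioned atoms arbitrary); the premises hold there but the conclusion fails.

No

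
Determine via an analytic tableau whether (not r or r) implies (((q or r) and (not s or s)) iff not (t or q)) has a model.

Satisfiable

Initial set: {T ((not r or r) implies (((q or r) and (not s or s)) iff not (t or q)))}.
T ((not r or r) implies (((q or r) and (not s or s)) iff not (t or q))): β-rule — branch into F (not r or r)  //  T (((q or r) and (not s or s)) iff not (t or q)).
  branch 1 (add F (not r or r)):
    F (not r or r): α-rule — add F not r, F r.
    × closes — contains both r and not r.
  branch 2 (add T (((q or r) and (not s or s)) iff not (t or q))):
    T (((q or r) and (not s or s)) iff not (t or q)): β-rule — branch into T ((q or r) and (not s or s)), T not (t or q)  //  F ((q or r) and (not s or s)), F not (t or q).
      branch 2.1 (add T ((q or r) and (not s or s)), T not (t or q)):
        T ((q or r) and (not s or s)): α-rule — add T (q or r), T (not s or s).
        T not (t or q): α-rule — add F t, F q.
        T (q or r): β-rule — branch into T q  //  T r.
          branch 2.1.1 (add T q):
            × closes — contains both q and not q.
          branch 2.1.2 (add T r):
            T (not s or s): β-rule — branch into T not s  //  T s.
              branch 2.1.2.1 (add T not s):
                ○ open, literals {q=false, r=true, s=false, t=false}.
              branch 2.1.2.2 (add T s):
                ○ open, literals {q=false, r=true, s=true, t=false}.
      branch 2.2 (add F ((q or r) and (not s or s)), F not (t or q)):
        F ((q or r) and (not s or s)): β-rule — branch into F (q or r)  //  F (not s or s).
          branch 2.2.1 (add F (q or r)):
            F (q or r): α-rule — add F q, F r.
            F not (t or q): β-rule — branch into T t  //  T q.
              branch 2.2.1.1 (add T t):
                ○ open, literals {q=false, r=false, t=true}.
              branch 2.2.1.2 (add T q):
                × closes — contains both q and not q.
          branch 2.2.2 (add F (not s or s)):
            F (not s or s): α-rule — add F not s, F s.
            × closes — contains both s and not s.
4 branches closed, 3 open.
An open branch gives a satisfying assignment: q=false, r=true, s=false, t=false.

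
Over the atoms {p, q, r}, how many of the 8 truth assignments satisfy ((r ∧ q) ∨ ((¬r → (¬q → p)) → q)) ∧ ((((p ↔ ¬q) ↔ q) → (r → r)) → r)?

2

Initial set: {T (((r ∧ q) ∨ ((¬r → (¬q → p)) → q)) ∧ ((((p ↔ ¬q) ↔ q) → (r → r)) → r))}.
T (((r ∧ q) ∨ ((¬r → (¬q → p)) → q)) ∧ ((((p ↔ ¬q) ↔ q) → (r → r)) → r)): α-rule — add T ((r ∧ q) ∨ ((¬r → (¬q → p)) → q)), T ((((p ↔ ¬q) ↔ q) → (r → r)) → r).
T ((r ∧ q) ∨ ((¬r → (¬q → p)) → q)): β-rule — branch into T (r ∧ q)  //  T ((¬r → (¬q → p)) → q).
  branch 1 (add T (r ∧ q)):
    T (r ∧ q): α-rule — add T r, T q.
    T ((((p ↔ ¬q) ↔ q) → (r → r)) → r): β-rule — branch into F (((p ↔ ¬q) ↔ q) → (r → r))  //  T r.
      branch 1.1 (add F (((p ↔ ¬q) ↔ q) → (r → r))):
        F (((p ↔ ¬q) ↔ q) → (r → r)): α-rule — add T ((p ↔ ¬q) ↔ q), F (r → r).
        F (r → r): α-rule — add T r, F r.
        × closes — contains both r and ¬r.
      branch 1.2 (add T r):
        ○ open, literals {q=T, r=T}.
  branch 2 (add T ((¬r → (¬q → p)) → q)):
    T ((((p ↔ ¬q) ↔ q) → (r → r)) → r): β-rule — branch into F (((p ↔ ¬q) ↔ q) → (r → r))  //  T r.
      branch 2.1 (add F (((p ↔ ¬q) ↔ q) → (r → r))):
        F (((p ↔ ¬q) ↔ q) → (r → r)): α-rule — add T ((p ↔ ¬q) ↔ q), F (r → r).
        F (r → r): α-rule — add T r, F r.
        × closes — contains both r and ¬r.
      branch 2.2 (add T r):
        T ((¬r → (¬q → p)) → q): β-rule — branch into F (¬r → (¬q → p))  //  T q.
          branch 2.2.1 (add F (¬r → (¬q → p))):
            F (¬r → (¬q → p)): α-rule — add T ¬r, F (¬q → p).
            × closes — contains both r and ¬r.
          branch 2.2.2 (add T q):
            ○ open, literals {q=T, r=T}.
3 branches closed, 2 open.
Each open branch fixes some atoms; the unmentioned ones are free. Counting distinct full assignments: branch {q=T, r=T} (p) contributes 2 new; branch {q=T, r=T} (p) contributes 0 new. Total: 2.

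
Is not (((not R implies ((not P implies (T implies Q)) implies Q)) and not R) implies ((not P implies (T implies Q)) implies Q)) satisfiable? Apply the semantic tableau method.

Initial set: {not (((not R implies ((not P implies (T implies Q)) implies Q)) and not R) implies ((not P implies (T implies Q)) implies Q))}.
not (((not R implies ((not P implies (T implies Q)) implies Q)) and not R) implies ((not P implies (T implies Q)) implies Q)): α-rule — add ((not R implies ((not P implies (T implies Q)) implies Q)) and not R), not ((not P implies (T implies Q)) implies Q).
((not R implies ((not P implies (T implies Q)) implies Q)) and not R): α-rule — add (not R implies ((not P implies (T implies Q)) implies Q)), not R.
not ((not P implies (T implies Q)) implies Q): α-rule — add (not P implies (T implies Q)), not Q.
(not R implies ((not P implies (T implies Q)) implies Q)): β-rule — branch into not not R  //  ((not P implies (T implies Q)) implies Q).
  branch 1 (add not not R):
    × closes — contains both R and not R.
  branch 2 (add ((not P implies (T implies Q)) implies Q)):
    (not P implies (T implies Q)): β-rule — branch into not not P  //  (T implies Q).
      branch 2.1 (add not not P):
        ((not P implies (T implies Q)) implies Q): β-rule — branch into not (not P implies (T implies Q))  //  Q.
          branch 2.1.1 (add not (not P implies (T implies Q))):
            not (not P implies (T implies Q)): α-rule — add not P, not (T implies Q).
            × closes — contains both P and not P.
          branch 2.1.2 (add Q):
            × closes — contains both Q and not Q.
      branch 2.2 (add (T implies Q)):
        ((not P implies (T implies Q)) implies Q): β-rule — branch into not (not P implies (T implies Q))  //  Q.
          branch 2.2.1 (add not (not P implies (T implies Q))):
            not (not P implies (T implies Q)): α-rule — add not P, not (T implies Q).
            not (T implies Q): α-rule — add T, not Q.
            (T implies Q): β-rule — branch into not T  //  Q.
              branch 2.2.1.1 (add not T):
                × closes — contains both T and not T.
              branch 2.2.1.2 (add Q):
                × closes — contains both Q and not Q.
          branch 2.2.2 (add Q):
            × closes — contains both Q and not Q.
All 6 branches close.
Every branch closed; the formula is unsatisfiable.

Unsatisfiable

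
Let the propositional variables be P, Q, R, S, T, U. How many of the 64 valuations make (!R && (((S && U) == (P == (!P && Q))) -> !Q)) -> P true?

Initial set: {((!R && (((S && U) == (P == (!P && Q))) -> !Q)) -> P)}.
((!R && (((S && U) == (P == (!P && Q))) -> !Q)) -> P): β-rule — branch into !(!R && (((S && U) == (P == (!P && Q))) -> !Q))  //  P.
  branch 1 (add !(!R && (((S && U) == (P == (!P && Q))) -> !Q))):
    !(!R && (((S && U) == (P == (!P && Q))) -> !Q)): β-rule — branch into !!R  //  !(((S && U) == (P == (!P && Q))) -> !Q).
      branch 1.1 (add !!R):
        ○ open, literals {R=1}.
      branch 1.2 (add !(((S && U) == (P == (!P && Q))) -> !Q)):
        !(((S && U) == (P == (!P && Q))) -> !Q): α-rule — add ((S && U) == (P == (!P && Q))), !!Q.
        ((S && U) == (P == (!P && Q))): β-rule — branch into (S && U), (P == (!P && Q))  //  !(S && U), !(P == (!P && Q)).
          branch 1.2.1 (add (S && U), (P == (!P && Q))):
            (S && U): α-rule — add S, U.
            (P == (!P && Q)): β-rule — branch into P, (!P && Q)  //  !P, !(!P && Q).
              branch 1.2.1.1 (add P, (!P && Q)):
                (!P && Q): α-rule — add !P, Q.
                × closes — contains both P and !P.
              branch 1.2.1.2 (add !P, !(!P && Q)):
                !(!P && Q): β-rule — branch into !!P  //  !Q.
                  branch 1.2.1.2.1 (add !!P):
                    × closes — contains both P and !P.
                  branch 1.2.1.2.2 (add !Q):
                    × closes — contains both Q and !Q.
          branch 1.2.2 (add !(S && U), !(P == (!P && Q))):
            !(S && U): β-rule — branch into !S  //  !U.
              branch 1.2.2.1 (add !S):
                !(P == (!P && Q)): β-rule — branch into P, !(!P && Q)  //  !P, (!P && Q).
                  branch 1.2.2.1.1 (add P, !(!P && Q)):
                    !(!P && Q): β-rule — branch into !!P  //  !Q.
                      branch 1.2.2.1.1.1 (add !!P):
                        ○ open, literals {P=1, Q=1, S=0}.
                      branch 1.2.2.1.1.2 (add !Q):
                        × closes — contains both Q and !Q.
                  branch 1.2.2.1.2 (add !P, (!P && Q)):
                    (!P && Q): α-rule — add !P, Q.
                    ○ open, literals {P=0, Q=1, S=0}.
              branch 1.2.2.2 (add !U):
                !(P == (!P && Q)): β-rule — branch into P, !(!P && Q)  //  !P, (!P && Q).
                  branch 1.2.2.2.1 (add P, !(!P && Q)):
                    !(!P && Q): β-rule — branch into !!P  //  !Q.
                      branch 1.2.2.2.1.1 (add !!P):
                        ○ open, literals {P=1, Q=1, U=0}.
                      branch 1.2.2.2.1.2 (add !Q):
                        × closes — contains both Q and !Q.
                  branch 1.2.2.2.2 (add !P, (!P && Q)):
                    (!P && Q): α-rule — add !P, Q.
                    ○ open, literals {P=0, Q=1, U=0}.
  branch 2 (add P):
    ○ open, literals {P=1}.
5 branches closed, 6 open.
Each open branch fixes some atoms; the unmentioned ones are free. Counting distinct full assignments: branch {R=1} (P, Q, S, T, U) contributes 32 new; branch {P=1, Q=1, S=0} (R, T, U) contributes 4 new; branch {P=0, Q=1, S=0} (R, T, U) contributes 4 new; branch {P=1, Q=1, U=0} (R, S, T) contributes 2 new; branch {P=0, Q=1, U=0} (R, S, T) contributes 2 new; branch {P=1} (Q, R, S, T, U) contributes 10 new. Total: 54.

54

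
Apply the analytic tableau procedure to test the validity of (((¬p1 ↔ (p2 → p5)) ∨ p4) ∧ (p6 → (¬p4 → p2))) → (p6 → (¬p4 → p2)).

Valid

Assume the negation and expand:
Initial set: {¬((((¬p1 ↔ (p2 → p5)) ∨ p4) ∧ (p6 → (¬p4 → p2))) → (p6 → (¬p4 → p2)))}.
¬((((¬p1 ↔ (p2 → p5)) ∨ p4) ∧ (p6 → (¬p4 → p2))) → (p6 → (¬p4 → p2))): α-rule — add (((¬p1 ↔ (p2 → p5)) ∨ p4) ∧ (p6 → (¬p4 → p2))), ¬(p6 → (¬p4 → p2)).
(((¬p1 ↔ (p2 → p5)) ∨ p4) ∧ (p6 → (¬p4 → p2))): α-rule — add ((¬p1 ↔ (p2 → p5)) ∨ p4), (p6 → (¬p4 → p2)).
¬(p6 → (¬p4 → p2)): α-rule — add p6, ¬(¬p4 → p2).
¬(¬p4 → p2): α-rule — add ¬p4, ¬p2.
((¬p1 ↔ (p2 → p5)) ∨ p4): β-rule — branch into (¬p1 ↔ (p2 → p5))  //  p4.
  branch 1 (add (¬p1 ↔ (p2 → p5))):
    (p6 → (¬p4 → p2)): β-rule — branch into ¬p6  //  (¬p4 → p2).
      branch 1.1 (add ¬p6):
        × closes — contains both p6 and ¬p6.
      branch 1.2 (add (¬p4 → p2)):
        (¬p1 ↔ (p2 → p5)): β-rule — branch into ¬p1, (p2 → p5)  //  ¬¬p1, ¬(p2 → p5).
          branch 1.2.1 (add ¬p1, (p2 → p5)):
            (¬p4 → p2): β-rule — branch into ¬¬p4  //  p2.
              branch 1.2.1.1 (add ¬¬p4):
                × closes — contains both p4 and ¬p4.
              branch 1.2.1.2 (add p2):
                × closes — contains both p2 and ¬p2.
          branch 1.2.2 (add ¬¬p1, ¬(p2 → p5)):
            ¬(p2 → p5): α-rule — add p2, ¬p5.
            × closes — contains both p2 and ¬p2.
  branch 2 (add p4):
    × closes — contains both p4 and ¬p4.
All 5 branches close.
Every branch closed, so the negation is unsatisfiable and the formula is valid.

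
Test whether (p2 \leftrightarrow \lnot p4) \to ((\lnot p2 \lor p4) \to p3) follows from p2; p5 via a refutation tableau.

Yes

Initial set: {p2; p5; \lnot ((p2 \leftrightarrow \lnot p4) \to ((\lnot p2 \lor p4) \to p3))}.
\lnot ((p2 \leftrightarrow \lnot p4) \to ((\lnot p2 \lor p4) \to p3)): α-rule — add (p2 \leftrightarrow \lnot p4), \lnot ((\lnot p2 \lor p4) \to p3).
\lnot ((\lnot p2 \lor p4) \to p3): α-rule — add (\lnot p2 \lor p4), \lnot p3.
(p2 \leftrightarrow \lnot p4): β-rule — branch into p2, \lnot p4  //  \lnot p2, \lnot \lnot p4.
  branch 1 (add p2, \lnot p4):
    (\lnot p2 \lor p4): β-rule — branch into \lnot p2  //  p4.
      branch 1.1 (add \lnot p2):
        × closes — contains both p2 and \lnot p2.
      branch 1.2 (add p4):
        × closes — contains both p4 and \lnot p4.
  branch 2 (add \lnot p2, \lnot \lnot p4):
    × closes — contains both p2 and \lnot p2.
All 3 branches close.
Every branch closed, so the premises entail the conclusion.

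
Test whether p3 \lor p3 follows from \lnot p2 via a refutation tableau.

Initial set: {\lnot p2; \lnot (p3 \lor p3)}.
\lnot (p3 \lor p3): α-rule — add \lnot p3, \lnot p3.
○ open, literals {p2=0, p3=0}.
0 branches closed, 1 open.
An open branch gives a countermodel: p2=0, p3=0 (unmentioned atoms arbitrary); the premises hold there but the conclusion fails.

No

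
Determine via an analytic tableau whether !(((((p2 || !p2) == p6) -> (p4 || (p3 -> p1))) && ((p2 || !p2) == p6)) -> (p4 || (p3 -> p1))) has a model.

Unsatisfiable

Initial set: {T !(((((p2 || !p2) == p6) -> (p4 || (p3 -> p1))) && ((p2 || !p2) == p6)) -> (p4 || (p3 -> p1)))}.
T !(((((p2 || !p2) == p6) -> (p4 || (p3 -> p1))) && ((p2 || !p2) == p6)) -> (p4 || (p3 -> p1))): α-rule — add T ((((p2 || !p2) == p6) -> (p4 || (p3 -> p1))) && ((p2 || !p2) == p6)), F (p4 || (p3 -> p1)).
T ((((p2 || !p2) == p6) -> (p4 || (p3 -> p1))) && ((p2 || !p2) == p6)): α-rule — add T (((p2 || !p2) == p6) -> (p4 || (p3 -> p1))), T ((p2 || !p2) == p6).
F (p4 || (p3 -> p1)): α-rule — add F p4, F (p3 -> p1).
F (p3 -> p1): α-rule — add T p3, F p1.
T (((p2 || !p2) == p6) -> (p4 || (p3 -> p1))): β-rule — branch into F ((p2 || !p2) == p6)  //  T (p4 || (p3 -> p1)).
  branch 1 (add F ((p2 || !p2) == p6)):
    T ((p2 || !p2) == p6): β-rule — branch into T (p2 || !p2), T p6  //  F (p2 || !p2), F p6.
      branch 1.1 (add T (p2 || !p2), T p6):
        F ((p2 || !p2) == p6): β-rule — branch into T (p2 || !p2), F p6  //  F (p2 || !p2), T p6.
          branch 1.1.1 (add T (p2 || !p2), F p6):
            × closes — contains both p6 and !p6.
          branch 1.1.2 (add F (p2 || !p2), T p6):
            F (p2 || !p2): α-rule — add F p2, F !p2.
            × closes — contains both p2 and !p2.
      branch 1.2 (add F (p2 || !p2), F p6):
        F (p2 || !p2): α-rule — add F p2, F !p2.
        × closes — contains both p2 and !p2.
  branch 2 (add T (p4 || (p3 -> p1))):
    T ((p2 || !p2) == p6): β-rule — branch into T (p2 || !p2), T p6  //  F (p2 || !p2), F p6.
      branch 2.1 (add T (p2 || !p2), T p6):
        T (p4 || (p3 -> p1)): β-rule — branch into T p4  //  T (p3 -> p1).
          branch 2.1.1 (add T p4):
            × closes — contains both p4 and !p4.
          branch 2.1.2 (add T (p3 -> p1)):
            T (p2 || !p2): β-rule — branch into T p2  //  T !p2.
              branch 2.1.2.1 (add T p2):
                T (p3 -> p1): β-rule — branch into F p3  //  T p1.
                  branch 2.1.2.1.1 (add F p3):
                    × closes — contains both p3 and !p3.
                  branch 2.1.2.1.2 (add T p1):
                    × closes — contains both p1 and !p1.
              branch 2.1.2.2 (add T !p2):
                T (p3 -> p1): β-rule — branch into F p3  //  T p1.
                  branch 2.1.2.2.1 (add F p3):
                    × closes — contains both p3 and !p3.
                  branch 2.1.2.2.2 (add T p1):
                    × closes — contains both p1 and !p1.
      branch 2.2 (add F (p2 || !p2), F p6):
        F (p2 || !p2): α-rule — add F p2, F !p2.
        × closes — contains both p2 and !p2.
All 9 branches close.
Every branch closed; the formula is unsatisfiable.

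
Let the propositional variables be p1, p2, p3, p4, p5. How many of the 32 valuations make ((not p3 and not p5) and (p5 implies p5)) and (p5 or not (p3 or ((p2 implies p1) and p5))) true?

8

Initial set: {(((not p3 and not p5) and (p5 implies p5)) and (p5 or not (p3 or ((p2 implies p1) and p5))))}.
(((not p3 and not p5) and (p5 implies p5)) and (p5 or not (p3 or ((p2 implies p1) and p5)))): α-rule — add ((not p3 and not p5) and (p5 implies p5)), (p5 or not (p3 or ((p2 implies p1) and p5))).
((not p3 and not p5) and (p5 implies p5)): α-rule — add (not p3 and not p5), (p5 implies p5).
(not p3 and not p5): α-rule — add not p3, not p5.
(p5 or not (p3 or ((p2 implies p1) and p5))): β-rule — branch into p5  //  not (p3 or ((p2 implies p1) and p5)).
  branch 1 (add p5):
    × closes — contains both p5 and not p5.
  branch 2 (add not (p3 or ((p2 implies p1) and p5))):
    not (p3 or ((p2 implies p1) and p5)): α-rule — add not p3, not ((p2 implies p1) and p5).
    (p5 implies p5): β-rule — branch into not p5  //  p5.
      branch 2.1 (add not p5):
        not ((p2 implies p1) and p5): β-rule — branch into not (p2 implies p1)  //  not p5.
          branch 2.1.1 (add not (p2 implies p1)):
            not (p2 implies p1): α-rule — add p2, not p1.
            ○ open, literals {p1=false, p2=true, p3=false, p5=false}.
          branch 2.1.2 (add not p5):
            ○ open, literals {p3=false, p5=false}.
      branch 2.2 (add p5):
        × closes — contains both p5 and not p5.
2 branches closed, 2 open.
Each open branch fixes some atoms; the unmentioned ones are free. Counting distinct full assignments: branch {p1=false, p2=true, p3=false, p5=false} (p4) contributes 2 new; branch {p3=false, p5=false} (p1, p2, p4) contributes 6 new. Total: 8.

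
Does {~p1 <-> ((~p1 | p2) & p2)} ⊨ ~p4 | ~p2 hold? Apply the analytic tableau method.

Initial set: {T (~p1 <-> ((~p1 | p2) & p2)); F (~p4 | ~p2)}.
F (~p4 | ~p2): α-rule — add F ~p4, F ~p2.
T (~p1 <-> ((~p1 | p2) & p2)): β-rule — branch into T ~p1, T ((~p1 | p2) & p2)  //  F ~p1, F ((~p1 | p2) & p2).
  branch 1 (add T ~p1, T ((~p1 | p2) & p2)):
    T ((~p1 | p2) & p2): α-rule — add T (~p1 | p2), T p2.
    T (~p1 | p2): β-rule — branch into T ~p1  //  T p2.
      branch 1.1 (add T ~p1):
        ○ open, literals {p1=false, p2=true, p4=true}.
      branch 1.2 (add T p2):
        ○ open, literals {p1=false, p2=true, p4=true}.
  branch 2 (add F ~p1, F ((~p1 | p2) & p2)):
    F ((~p1 | p2) & p2): β-rule — branch into F (~p1 | p2)  //  F p2.
      branch 2.1 (add F (~p1 | p2)):
        F (~p1 | p2): α-rule — add F ~p1, F p2.
        × closes — contains both p2 and ~p2.
      branch 2.2 (add F p2):
        × closes — contains both p2 and ~p2.
2 branches closed, 2 open.
An open branch gives a countermodel: p1=false, p2=true, p4=true (unmentioned atoms arbitrary); the premises hold there but the conclusion fails.

No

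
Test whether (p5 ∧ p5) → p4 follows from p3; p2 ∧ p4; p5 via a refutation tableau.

Yes

Initial set: {p3; (p2 ∧ p4); p5; ¬((p5 ∧ p5) → p4)}.
(p2 ∧ p4): α-rule — add p2, p4.
¬((p5 ∧ p5) → p4): α-rule — add (p5 ∧ p5), ¬p4.
× closes — contains both p4 and ¬p4.
All 1 branch closes.
Every branch closed, so the premises entail the conclusion.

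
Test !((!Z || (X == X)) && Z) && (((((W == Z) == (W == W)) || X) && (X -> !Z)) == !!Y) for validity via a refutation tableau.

Not valid

Assume the negation and expand:
Initial set: {!(!((!Z || (X == X)) && Z) && (((((W == Z) == (W == W)) || X) && (X -> !Z)) == !!Y))}.
!(!((!Z || (X == X)) && Z) && (((((W == Z) == (W == W)) || X) && (X -> !Z)) == !!Y)): β-rule — branch into !!((!Z || (X == X)) && Z)  //  !(((((W == Z) == (W == W)) || X) && (X -> !Z)) == !!Y).
  branch 1 (add !!((!Z || (X == X)) && Z)):
    !!((!Z || (X == X)) && Z): α-rule — add (!Z || (X == X)), Z.
    (!Z || (X == X)): β-rule — branch into !Z  //  (X == X).
      branch 1.1 (add !Z):
        × closes — contains both Z and !Z.
      branch 1.2 (add (X == X)):
        (X == X): β-rule — branch into X, X  //  !X, !X.
          branch 1.2.1 (add X, X):
            ○ open, literals {X=true, Z=true}.
          branch 1.2.2 (add !X, !X):
            ○ open, literals {X=false, Z=true}.
  branch 2 (add !(((((W == Z) == (W == W)) || X) && (X -> !Z)) == !!Y)):
    !(((((W == Z) == (W == W)) || X) && (X -> !Z)) == !!Y): β-rule — branch into ((((W == Z) == (W == W)) || X) && (X -> !Z)), !!!Y  //  !((((W == Z) == (W == W)) || X) && (X -> !Z)), !!Y.
      branch 2.1 (add ((((W == Z) == (W == W)) || X) && (X -> !Z)), !!!Y):
        ((((W == Z) == (W == W)) || X) && (X -> !Z)): α-rule — add (((W == Z) == (W == W)) || X), (X -> !Z).
        !!!Y: drop double negation, giving !Y.
        (((W == Z) == (W == W)) || X): β-rule — branch into ((W == Z) == (W == W))  //  X.
          branch 2.1.1 (add ((W == Z) == (W == W))):
            (X -> !Z): β-rule — branch into !X  //  !Z.
              branch 2.1.1.1 (add !X):
                ((W == Z) == (W == W)): β-rule — branch into (W == Z), (W == W)  //  !(W == Z), !(W == W).
                  branch 2.1.1.1.1 (add (W == Z), (W == W)):
                    (W == Z): β-rule — branch into W, Z  //  !W, !Z.
                      branch 2.1.1.1.1.1 (add W, Z):
                        (W == W): β-rule — branch into W, W  //  !W, !W.
                          branch 2.1.1.1.1.1.1 (add W, W):
                            ○ open, literals {W=true, X=false, Y=false, Z=true}.
                          branch 2.1.1.1.1.1.2 (add !W, !W):
                            × closes — contains both W and !W.
                      branch 2.1.1.1.1.2 (add !W, !Z):
                        (W == W): β-rule — branch into W, W  //  !W, !W.
                          branch 2.1.1.1.1.2.1 (add W, W):
                            × closes — contains both W and !W.
                          branch 2.1.1.1.1.2.2 (add !W, !W):
                            ○ open, literals {W=false, X=false, Y=false, Z=false}.
                  branch 2.1.1.1.2 (add !(W == Z), !(W == W)):
                    !(W == Z): β-rule — branch into W, !Z  //  !W, Z.
                      branch 2.1.1.1.2.1 (add W, !Z):
                        !(W == W): β-rule — branch into W, !W  //  !W, W.
                          branch 2.1.1.1.2.1.1 (add W, !W):
                            × closes — contains both W and !W.
                          branch 2.1.1.1.2.1.2 (add !W, W):
                            × closes — contains both W and !W.
                      branch 2.1.1.1.2.2 (add !W, Z):
                        !(W == W): β-rule — branch into W, !W  //  !W, W.
                          branch 2.1.1.1.2.2.1 (add W, !W):
                            × closes — contains both W and !W.
                          branch 2.1.1.1.2.2.2 (add !W, W):
                            × closes — contains both W and !W.
              branch 2.1.1.2 (add !Z):
                ((W == Z) == (W == W)): β-rule — branch into (W == Z), (W == W)  //  !(W == Z), !(W == W).
                  branch 2.1.1.2.1 (add (W == Z), (W == W)):
                    (W == Z): β-rule — branch into W, Z  //  !W, !Z.
                      branch 2.1.1.2.1.1 (add W, Z):
                        × closes — contains both Z and !Z.
                      branch 2.1.1.2.1.2 (add !W, !Z):
                        (W == W): β-rule — branch into W, W  //  !W, !W.
                          branch 2.1.1.2.1.2.1 (add W, W):
                            × closes — contains both W and !W.
                          branch 2.1.1.2.1.2.2 (add !W, !W):
                            ○ open, literals {W=false, Y=false, Z=false}.
                  branch 2.1.1.2.2 (add !(W == Z), !(W == W)):
                    !(W == Z): β-rule — branch into W, !Z  //  !W, Z.
                      branch 2.1.1.2.2.1 (add W, !Z):
                        !(W == W): β-rule — branch into W, !W  //  !W, W.
                          branch 2.1.1.2.2.1.1 (add W, !W):
                            × closes — contains both W and !W.
                          branch 2.1.1.2.2.1.2 (add !W, W):
                            × closes — contains both W and !W.
                      branch 2.1.1.2.2.2 (add !W, Z):
                        × closes — contains both Z and !Z.
          branch 2.1.2 (add X):
            (X -> !Z): β-rule — branch into !X  //  !Z.
              branch 2.1.2.1 (add !X):
                × closes — contains both X and !X.
              branch 2.1.2.2 (add !Z):
                ○ open, literals {X=true, Y=false, Z=false}.
      branch 2.2 (add !((((W == Z) == (W == W)) || X) && (X -> !Z)), !!Y):
        !!Y: drop double negation, giving Y.
        !((((W == Z) == (W == W)) || X) && (X -> !Z)): β-rule — branch into !(((W == Z) == (W == W)) || X)  //  !(X -> !Z).
          branch 2.2.1 (add !(((W == Z) == (W == W)) || X)):
            !(((W == Z) == (W == W)) || X): α-rule — add !((W == Z) == (W == W)), !X.
            !((W == Z) == (W == W)): β-rule — branch into (W == Z), !(W == W)  //  !(W == Z), (W == W).
              branch 2.2.1.1 (add (W == Z), !(W == W)):
                (W == Z): β-rule — branch into W, Z  //  !W, !Z.
                  branch 2.2.1.1.1 (add W, Z):
                    !(W == W): β-rule — branch into W, !W  //  !W, W.
                      branch 2.2.1.1.1.1 (add W, !W):
                        × closes — contains both W and !W.
                      branch 2.2.1.1.1.2 (add !W, W):
                        × closes — contains both W and !W.
                  branch 2.2.1.1.2 (add !W, !Z):
                    !(W == W): β-rule — branch into W, !W  //  !W, W.
                      branch 2.2.1.1.2.1 (add W, !W):
                        × closes — contains both W and !W.
                      branch 2.2.1.1.2.2 (add !W, W):
                        × closes — contains both W and !W.
              branch 2.2.1.2 (add !(W == Z), (W == W)):
                !(W == Z): β-rule — branch into W, !Z  //  !W, Z.
                  branch 2.2.1.2.1 (add W, !Z):
                    (W == W): β-rule — branch into W, W  //  !W, !W.
                      branch 2.2.1.2.1.1 (add W, W):
                        ○ open, literals {W=true, X=false, Y=true, Z=false}.
                      branch 2.2.1.2.1.2 (add !W, !W):
                        × closes — contains both W and !W.
                  branch 2.2.1.2.2 (add !W, Z):
                    (W == W): β-rule — branch into W, W  //  !W, !W.
                      branch 2.2.1.2.2.1 (add W, W):
                        × closes — contains both W and !W.
                      branch 2.2.1.2.2.2 (add !W, !W):
                        ○ open, literals {W=false, X=false, Y=true, Z=true}.
          branch 2.2.2 (add !(X -> !Z)):
            !(X -> !Z): α-rule — add X, !!Z.
            ○ open, literals {X=true, Y=true, Z=true}.
19 branches closed, 9 open.
An open branch gives a countermodel: X=true, Z=true (unmentioned atoms arbitrary); under it the original formula is false.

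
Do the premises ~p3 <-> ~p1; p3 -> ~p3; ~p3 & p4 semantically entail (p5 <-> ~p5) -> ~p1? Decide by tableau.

Yes

Initial set: {T (~p3 <-> ~p1); T (p3 -> ~p3); T (~p3 & p4); F ((p5 <-> ~p5) -> ~p1)}.
T (~p3 & p4): α-rule — add T ~p3, T p4.
F ((p5 <-> ~p5) -> ~p1): α-rule — add T (p5 <-> ~p5), F ~p1.
T (~p3 <-> ~p1): β-rule — branch into T ~p3, T ~p1  //  F ~p3, F ~p1.
  branch 1 (add T ~p3, T ~p1):
    × closes — contains both p1 and ~p1.
  branch 2 (add F ~p3, F ~p1):
    × closes — contains both p3 and ~p3.
All 2 branches close.
Every branch closed, so the premises entail the conclusion.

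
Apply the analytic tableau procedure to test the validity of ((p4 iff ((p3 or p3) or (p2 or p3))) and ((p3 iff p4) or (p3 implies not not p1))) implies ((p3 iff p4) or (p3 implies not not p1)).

Valid

Assume the negation and expand:
Initial set: {not (((p4 iff ((p3 or p3) or (p2 or p3))) and ((p3 iff p4) or (p3 implies not not p1))) implies ((p3 iff p4) or (p3 implies not not p1)))}.
not (((p4 iff ((p3 or p3) or (p2 or p3))) and ((p3 iff p4) or (p3 implies not not p1))) implies ((p3 iff p4) or (p3 implies not not p1))): α-rule — add ((p4 iff ((p3 or p3) or (p2 or p3))) and ((p3 iff p4) or (p3 implies not not p1))), not ((p3 iff p4) or (p3 implies not not p1)).
((p4 iff ((p3 or p3) or (p2 or p3))) and ((p3 iff p4) or (p3 implies not not p1))): α-rule — add (p4 iff ((p3 or p3) or (p2 or p3))), ((p3 iff p4) or (p3 implies not not p1)).
not ((p3 iff p4) or (p3 implies not not p1)): α-rule — add not (p3 iff p4), not (p3 implies not not p1).
not (p3 implies not not p1): α-rule — add p3, not not not p1.
not not not p1: drop double negation, giving not p1.
(p4 iff ((p3 or p3) or (p2 or p3))): β-rule — branch into p4, ((p3 or p3) or (p2 or p3))  //  not p4, not ((p3 or p3) or (p2 or p3)).
  branch 1 (add p4, ((p3 or p3) or (p2 or p3))):
    ((p3 iff p4) or (p3 implies not not p1)): β-rule — branch into (p3 iff p4)  //  (p3 implies not not p1).
      branch 1.1 (add (p3 iff p4)):
        not (p3 iff p4): β-rule — branch into p3, not p4  //  not p3, p4.
          branch 1.1.1 (add p3, not p4):
            × closes — contains both p4 and not p4.
          branch 1.1.2 (add not p3, p4):
            × closes — contains both p3 and not p3.
      branch 1.2 (add (p3 implies not not p1)):
        not (p3 iff p4): β-rule — branch into p3, not p4  //  not p3, p4.
          branch 1.2.1 (add p3, not p4):
            × closes — contains both p4 and not p4.
          branch 1.2.2 (add not p3, p4):
            × closes — contains both p3 and not p3.
  branch 2 (add not p4, not ((p3 or p3) or (p2 or p3))):
    not ((p3 or p3) or (p2 or p3)): α-rule — add not (p3 or p3), not (p2 or p3).
    not (p3 or p3): α-rule — add not p3, not p3.
    × closes — contains both p3 and not p3.
All 5 branches close.
Every branch closed, so the negation is unsatisfiable and the formula is valid.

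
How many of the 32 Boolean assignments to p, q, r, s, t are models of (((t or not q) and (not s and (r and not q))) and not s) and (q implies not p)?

Initial set: {((((t or not q) and (not s and (r and not q))) and not s) and (q implies not p))}.
((((t or not q) and (not s and (r and not q))) and not s) and (q implies not p)): α-rule — add (((t or not q) and (not s and (r and not q))) and not s), (q implies not p).
(((t or not q) and (not s and (r and not q))) and not s): α-rule — add ((t or not q) and (not s and (r and not q))), not s.
((t or not q) and (not s and (r and not q))): α-rule — add (t or not q), (not s and (r and not q)).
(not s and (r and not q)): α-rule — add not s, (r and not q).
(r and not q): α-rule — add r, not q.
(q implies not p): β-rule — branch into not q  //  not p.
  branch 1 (add not q):
    (t or not q): β-rule — branch into t  //  not q.
      branch 1.1 (add t):
        ○ open, literals {q=0, r=1, s=0, t=1}.
      branch 1.2 (add not q):
        ○ open, literals {q=0, r=1, s=0}.
  branch 2 (add not p):
    (t or not q): β-rule — branch into t  //  not q.
      branch 2.1 (add t):
        ○ open, literals {p=0, q=0, r=1, s=0, t=1}.
      branch 2.2 (add not q):
        ○ open, literals {p=0, q=0, r=1, s=0}.
0 branches closed, 4 open.
Each open branch fixes some atoms; the unmentioned ones are free. Counting distinct full assignments: branch {q=0, r=1, s=0, t=1} (p) contributes 2 new; branch {q=0, r=1, s=0} (p, t) contributes 2 new; branch {p=0, q=0, r=1, s=0, t=1} (none free) contributes 0 new; branch {p=0, q=0, r=1, s=0} (t) contributes 0 new. Total: 4.

4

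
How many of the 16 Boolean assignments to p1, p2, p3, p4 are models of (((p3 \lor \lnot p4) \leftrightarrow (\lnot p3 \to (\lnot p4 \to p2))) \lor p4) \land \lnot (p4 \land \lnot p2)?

Initial set: {T ((((p3 \lor \lnot p4) \leftrightarrow (\lnot p3 \to (\lnot p4 \to p2))) \lor p4) \land \lnot (p4 \land \lnot p2))}.
T ((((p3 \lor \lnot p4) \leftrightarrow (\lnot p3 \to (\lnot p4 \to p2))) \lor p4) \land \lnot (p4 \land \lnot p2)): α-rule — add T (((p3 \lor \lnot p4) \leftrightarrow (\lnot p3 \to (\lnot p4 \to p2))) \lor p4), T \lnot (p4 \land \lnot p2).
T (((p3 \lor \lnot p4) \leftrightarrow (\lnot p3 \to (\lnot p4 \to p2))) \lor p4): β-rule — branch into T ((p3 \lor \lnot p4) \leftrightarrow (\lnot p3 \to (\lnot p4 \to p2)))  //  T p4.
  branch 1 (add T ((p3 \lor \lnot p4) \leftrightarrow (\lnot p3 \to (\lnot p4 \to p2)))):
    T \lnot (p4 \land \lnot p2): β-rule — branch into F p4  //  F \lnot p2.
      branch 1.1 (add F p4):
        T ((p3 \lor \lnot p4) \leftrightarrow (\lnot p3 \to (\lnot p4 \to p2))): β-rule — branch into T (p3 \lor \lnot p4), T (\lnot p3 \to (\lnot p4 \to p2))  //  F (p3 \lor \lnot p4), F (\lnot p3 \to (\lnot p4 \to p2)).
          branch 1.1.1 (add T (p3 \lor \lnot p4), T (\lnot p3 \to (\lnot p4 \to p2))):
            T (p3 \lor \lnot p4): β-rule — branch into T p3  //  T \lnot p4.
              branch 1.1.1.1 (add T p3):
                T (\lnot p3 \to (\lnot p4 \to p2)): β-rule — branch into F \lnot p3  //  T (\lnot p4 \to p2).
                  branch 1.1.1.1.1 (add F \lnot p3):
                    ○ open, literals {p3=T, p4=F}.
                  branch 1.1.1.1.2 (add T (\lnot p4 \to p2)):
                    T (\lnot p4 \to p2): β-rule — branch into F \lnot p4  //  T p2.
                      branch 1.1.1.1.2.1 (add F \lnot p4):
                        × closes — contains both p4 and \lnot p4.
                      branch 1.1.1.1.2.2 (add T p2):
                        ○ open, literals {p2=T, p3=T, p4=F}.
              branch 1.1.1.2 (add T \lnot p4):
                T (\lnot p3 \to (\lnot p4 \to p2)): β-rule — branch into F \lnot p3  //  T (\lnot p4 \to p2).
                  branch 1.1.1.2.1 (add F \lnot p3):
                    ○ open, literals {p3=T, p4=F}.
                  branch 1.1.1.2.2 (add T (\lnot p4 \to p2)):
                    T (\lnot p4 \to p2): β-rule — branch into F \lnot p4  //  T p2.
                      branch 1.1.1.2.2.1 (add F \lnot p4):
                        × closes — contains both p4 and \lnot p4.
                      branch 1.1.1.2.2.2 (add T p2):
                        ○ open, literals {p2=T, p4=F}.
          branch 1.1.2 (add F (p3 \lor \lnot p4), F (\lnot p3 \to (\lnot p4 \to p2))):
            F (p3 \lor \lnot p4): α-rule — add F p3, F \lnot p4.
            × closes — contains both p4 and \lnot p4.
      branch 1.2 (add F \lnot p2):
        T ((p3 \lor \lnot p4) \leftrightarrow (\lnot p3 \to (\lnot p4 \to p2))): β-rule — branch into T (p3 \lor \lnot p4), T (\lnot p3 \to (\lnot p4 \to p2))  //  F (p3 \lor \lnot p4), F (\lnot p3 \to (\lnot p4 \to p2)).
          branch 1.2.1 (add T (p3 \lor \lnot p4), T (\lnot p3 \to (\lnot p4 \to p2))):
            T (p3 \lor \lnot p4): β-rule — branch into T p3  //  T \lnot p4.
              branch 1.2.1.1 (add T p3):
                T (\lnot p3 \to (\lnot p4 \to p2)): β-rule — branch into F \lnot p3  //  T (\lnot p4 \to p2).
                  branch 1.2.1.1.1 (add F \lnot p3):
                    ○ open, literals {p2=T, p3=T}.
                  branch 1.2.1.1.2 (add T (\lnot p4 \to p2)):
                    T (\lnot p4 \to p2): β-rule — branch into F \lnot p4  //  T p2.
                      branch 1.2.1.1.2.1 (add F \lnot p4):
                        ○ open, literals {p2=T, p3=T, p4=T}.
                      branch 1.2.1.1.2.2 (add T p2):
                        ○ open, literals {p2=T, p3=T}.
              branch 1.2.1.2 (add T \lnot p4):
                T (\lnot p3 \to (\lnot p4 \to p2)): β-rule — branch into F \lnot p3  //  T (\lnot p4 \to p2).
                  branch 1.2.1.2.1 (add F \lnot p3):
                    ○ open, literals {p2=T, p3=T, p4=F}.
                  branch 1.2.1.2.2 (add T (\lnot p4 \to p2)):
                    T (\lnot p4 \to p2): β-rule — branch into F \lnot p4  //  T p2.
                      branch 1.2.1.2.2.1 (add F \lnot p4):
                        × closes — contains both p4 and \lnot p4.
                      branch 1.2.1.2.2.2 (add T p2):
                        ○ open, literals {p2=T, p4=F}.
          branch 1.2.2 (add F (p3 \lor \lnot p4), F (\lnot p3 \to (\lnot p4 \to p2))):
            F (p3 \lor \lnot p4): α-rule — add F p3, F \lnot p4.
            F (\lnot p3 \to (\lnot p4 \to p2)): α-rule — add T \lnot p3, F (\lnot p4 \to p2).
            F (\lnot p4 \to p2): α-rule — add T \lnot p4, F p2.
            × closes — contains both p4 and \lnot p4.
  branch 2 (add T p4):
    T \lnot (p4 \land \lnot p2): β-rule — branch into F p4  //  F \lnot p2.
      branch 2.1 (add F p4):
        × closes — contains both p4 and \lnot p4.
      branch 2.2 (add F \lnot p2):
        ○ open, literals {p2=T, p4=T}.
6 branches closed, 10 open.
Each open branch fixes some atoms; the unmentioned ones are free. Counting distinct full assignments: branch {p3=T, p4=F} (p1, p2) contributes 4 new; branch {p2=T, p3=T, p4=F} (p1) contributes 0 new; branch {p3=T, p4=F} (p1, p2) contributes 0 new; branch {p2=T, p4=F} (p1, p3) contributes 2 new; branch {p2=T, p3=T} (p1, p4) contributes 2 new; branch {p2=T, p3=T, p4=T} (p1) contributes 0 new; branch {p2=T, p3=T} (p1, p4) contributes 0 new; branch {p2=T, p3=T, p4=F} (p1) contributes 0 new; branch {p2=T, p4=F} (p1, p3) contributes 0 new; branch {p2=T, p4=T} (p1, p3) contributes 2 new. Total: 10.

10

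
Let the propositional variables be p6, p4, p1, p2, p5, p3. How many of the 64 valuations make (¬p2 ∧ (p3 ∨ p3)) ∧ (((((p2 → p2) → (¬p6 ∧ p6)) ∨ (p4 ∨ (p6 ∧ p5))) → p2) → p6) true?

Initial set: {T ((¬p2 ∧ (p3 ∨ p3)) ∧ (((((p2 → p2) → (¬p6 ∧ p6)) ∨ (p4 ∨ (p6 ∧ p5))) → p2) → p6))}.
T ((¬p2 ∧ (p3 ∨ p3)) ∧ (((((p2 → p2) → (¬p6 ∧ p6)) ∨ (p4 ∨ (p6 ∧ p5))) → p2) → p6)): α-rule — add T (¬p2 ∧ (p3 ∨ p3)), T (((((p2 → p2) → (¬p6 ∧ p6)) ∨ (p4 ∨ (p6 ∧ p5))) → p2) → p6).
T (¬p2 ∧ (p3 ∨ p3)): α-rule — add T ¬p2, T (p3 ∨ p3).
T (((((p2 → p2) → (¬p6 ∧ p6)) ∨ (p4 ∨ (p6 ∧ p5))) → p2) → p6): β-rule — branch into F ((((p2 → p2) → (¬p6 ∧ p6)) ∨ (p4 ∨ (p6 ∧ p5))) → p2)  //  T p6.
  branch 1 (add F ((((p2 → p2) → (¬p6 ∧ p6)) ∨ (p4 ∨ (p6 ∧ p5))) → p2)):
    F ((((p2 → p2) → (¬p6 ∧ p6)) ∨ (p4 ∨ (p6 ∧ p5))) → p2): α-rule — add T (((p2 → p2) → (¬p6 ∧ p6)) ∨ (p4 ∨ (p6 ∧ p5))), F p2.
    T (p3 ∨ p3): β-rule — branch into T p3  //  T p3.
      branch 1.1 (add T p3):
        T (((p2 → p2) → (¬p6 ∧ p6)) ∨ (p4 ∨ (p6 ∧ p5))): β-rule — branch into T ((p2 → p2) → (¬p6 ∧ p6))  //  T (p4 ∨ (p6 ∧ p5)).
          branch 1.1.1 (add T ((p2 → p2) → (¬p6 ∧ p6))):
            T ((p2 → p2) → (¬p6 ∧ p6)): β-rule — branch into F (p2 → p2)  //  T (¬p6 ∧ p6).
              branch 1.1.1.1 (add F (p2 → p2)):
                F (p2 → p2): α-rule — add T p2, F p2.
                × closes — contains both p2 and ¬p2.
              branch 1.1.1.2 (add T (¬p6 ∧ p6)):
                T (¬p6 ∧ p6): α-rule — add T ¬p6, T p6.
                × closes — contains both p6 and ¬p6.
          branch 1.1.2 (add T (p4 ∨ (p6 ∧ p5))):
            T (p4 ∨ (p6 ∧ p5)): β-rule — branch into T p4  //  T (p6 ∧ p5).
              branch 1.1.2.1 (add T p4):
                ○ open, literals {p2=0, p3=1, p4=1}.
              branch 1.1.2.2 (add T (p6 ∧ p5)):
                T (p6 ∧ p5): α-rule — add T p6, T p5.
                ○ open, literals {p2=0, p3=1, p5=1, p6=1}.
      branch 1.2 (add T p3):
        T (((p2 → p2) → (¬p6 ∧ p6)) ∨ (p4 ∨ (p6 ∧ p5))): β-rule — branch into T ((p2 → p2) → (¬p6 ∧ p6))  //  T (p4 ∨ (p6 ∧ p5)).
          branch 1.2.1 (add T ((p2 → p2) → (¬p6 ∧ p6))):
            T ((p2 → p2) → (¬p6 ∧ p6)): β-rule — branch into F (p2 → p2)  //  T (¬p6 ∧ p6).
              branch 1.2.1.1 (add F (p2 → p2)):
                F (p2 → p2): α-rule — add T p2, F p2.
                × closes — contains both p2 and ¬p2.
              branch 1.2.1.2 (add T (¬p6 ∧ p6)):
                T (¬p6 ∧ p6): α-rule — add T ¬p6, T p6.
                × closes — contains both p6 and ¬p6.
          branch 1.2.2 (add T (p4 ∨ (p6 ∧ p5))):
            T (p4 ∨ (p6 ∧ p5)): β-rule — branch into T p4  //  T (p6 ∧ p5).
              branch 1.2.2.1 (add T p4):
                ○ open, literals {p2=0, p3=1, p4=1}.
              branch 1.2.2.2 (add T (p6 ∧ p5)):
                T (p6 ∧ p5): α-rule — add T p6, T p5.
                ○ open, literals {p2=0, p3=1, p5=1, p6=1}.
  branch 2 (add T p6):
    T (p3 ∨ p3): β-rule — branch into T p3  //  T p3.
      branch 2.1 (add T p3):
        ○ open, literals {p2=0, p3=1, p6=1}.
      branch 2.2 (add T p3):
        ○ open, literals {p2=0, p3=1, p6=1}.
4 branches closed, 6 open.
Each open branch fixes some atoms; the unmentioned ones are free. Counting distinct full assignments: branch {p2=0, p3=1, p4=1} (p6, p1, p5) contributes 8 new; branch {p2=0, p3=1, p5=1, p6=1} (p4, p1) contributes 2 new; branch {p2=0, p3=1, p4=1} (p6, p1, p5) contributes 0 new; branch {p2=0, p3=1, p5=1, p6=1} (p4, p1) contributes 0 new; branch {p2=0, p3=1, p6=1} (p4, p1, p5) contributes 2 new; branch {p2=0, p3=1, p6=1} (p4, p1, p5) contributes 0 new. Total: 12.

12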